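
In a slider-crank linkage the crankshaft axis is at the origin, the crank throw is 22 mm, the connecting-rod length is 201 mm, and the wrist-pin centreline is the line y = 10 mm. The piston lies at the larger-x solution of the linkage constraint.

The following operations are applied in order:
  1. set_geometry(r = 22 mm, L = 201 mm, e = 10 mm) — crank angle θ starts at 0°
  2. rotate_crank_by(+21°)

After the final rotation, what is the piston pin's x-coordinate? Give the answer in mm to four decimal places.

set_geometry: r = 22 mm, L = 201 mm, e = 10 mm; θ ← 0°
rotate_crank_by(+21°): θ ← 0° +21° = 21°
crank pin P = (r cos θ, r sin θ) = (20.538769, 7.884095)
h = r sin θ − e = 7.884095 − 10 = -2.115905
x = r cos θ + √(L² − h²) = 20.538769 + √(40401.0 − 4.4771) = 20.538769 + 200.988863 = 221.527632

221.5276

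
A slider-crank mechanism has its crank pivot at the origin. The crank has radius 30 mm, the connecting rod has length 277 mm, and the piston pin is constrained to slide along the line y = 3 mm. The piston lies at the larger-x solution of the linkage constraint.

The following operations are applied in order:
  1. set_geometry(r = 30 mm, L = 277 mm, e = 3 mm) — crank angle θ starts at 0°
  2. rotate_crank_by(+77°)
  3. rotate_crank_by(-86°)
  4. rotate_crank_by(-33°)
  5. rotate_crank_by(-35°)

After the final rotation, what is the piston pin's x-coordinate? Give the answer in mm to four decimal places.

set_geometry: r = 30 mm, L = 277 mm, e = 3 mm; θ ← 0°
rotate_crank_by(+77°): θ ← 0° +77° = 77°
rotate_crank_by(-86°): θ ← 77° -86° = -9°
rotate_crank_by(-33°): θ ← -9° -33° = -42°
rotate_crank_by(-35°): θ ← -42° -35° = -77°
crank pin P = (r cos θ, r sin θ) = (6.748532, -29.231102)
h = r sin θ − e = -29.231102 − 3 = -32.231102
x = r cos θ + √(L² − h²) = 6.748532 + √(76729.0 − 1038.8439) = 6.748532 + 275.118440 = 281.866972

281.8670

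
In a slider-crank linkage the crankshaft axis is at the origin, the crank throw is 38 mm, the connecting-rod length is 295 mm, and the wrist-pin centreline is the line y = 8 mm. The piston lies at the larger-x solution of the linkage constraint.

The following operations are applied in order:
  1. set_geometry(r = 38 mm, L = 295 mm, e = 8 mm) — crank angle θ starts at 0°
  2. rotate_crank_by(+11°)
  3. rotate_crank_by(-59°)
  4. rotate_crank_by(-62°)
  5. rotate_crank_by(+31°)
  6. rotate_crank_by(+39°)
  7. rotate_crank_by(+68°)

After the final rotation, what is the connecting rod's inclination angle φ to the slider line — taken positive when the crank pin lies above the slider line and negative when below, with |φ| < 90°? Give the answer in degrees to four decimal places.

set_geometry: r = 38 mm, L = 295 mm, e = 8 mm; θ ← 0°
rotate_crank_by(+11°): θ ← 0° +11° = 11°
rotate_crank_by(-59°): θ ← 11° -59° = -48°
rotate_crank_by(-62°): θ ← -48° -62° = -110°
rotate_crank_by(+31°): θ ← -110° +31° = -79°
rotate_crank_by(+39°): θ ← -79° +39° = -40°
rotate_crank_by(+68°): θ ← -40° +68° = 28°
crank pin P = (r cos θ, r sin θ) = (33.552009, 17.839919)
h = r sin θ − e = 17.839919 − 8 = 9.839919
sin φ = h / L = 9.839919 / 295 = 0.03335566
φ = arcsin(0.03335566) = 1.911493°

1.9115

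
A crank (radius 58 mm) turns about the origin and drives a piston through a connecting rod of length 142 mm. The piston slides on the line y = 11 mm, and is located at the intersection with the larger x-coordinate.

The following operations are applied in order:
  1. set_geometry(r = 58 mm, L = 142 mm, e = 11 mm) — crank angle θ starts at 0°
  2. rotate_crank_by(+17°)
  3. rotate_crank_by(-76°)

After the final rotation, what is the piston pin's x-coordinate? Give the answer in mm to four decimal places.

158.2373

set_geometry: r = 58 mm, L = 142 mm, e = 11 mm; θ ← 0°
rotate_crank_by(+17°): θ ← 0° +17° = 17°
rotate_crank_by(-76°): θ ← 17° -76° = -59°
crank pin P = (r cos θ, r sin θ) = (29.872208, -49.715703)
h = r sin θ − e = -49.715703 − 11 = -60.715703
x = r cos θ + √(L² − h²) = 29.872208 + √(20164.0 − 3686.3966) = 29.872208 + 128.365117 = 158.237326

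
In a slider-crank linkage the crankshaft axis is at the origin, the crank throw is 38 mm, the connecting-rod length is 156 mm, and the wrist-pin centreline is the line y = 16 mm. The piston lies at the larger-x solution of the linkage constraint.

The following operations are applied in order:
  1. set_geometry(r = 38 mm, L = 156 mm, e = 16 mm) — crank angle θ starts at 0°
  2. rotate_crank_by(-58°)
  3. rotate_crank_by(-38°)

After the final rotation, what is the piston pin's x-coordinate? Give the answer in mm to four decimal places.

set_geometry: r = 38 mm, L = 156 mm, e = 16 mm; θ ← 0°
rotate_crank_by(-58°): θ ← 0° -58° = -58°
rotate_crank_by(-38°): θ ← -58° -38° = -96°
crank pin P = (r cos θ, r sin θ) = (-3.972082, -37.791832)
h = r sin θ − e = -37.791832 − 16 = -53.791832
x = r cos θ + √(L² − h²) = -3.972082 + √(24336.0 − 2893.5612) = -3.972082 + 146.432369 = 142.460288

142.4603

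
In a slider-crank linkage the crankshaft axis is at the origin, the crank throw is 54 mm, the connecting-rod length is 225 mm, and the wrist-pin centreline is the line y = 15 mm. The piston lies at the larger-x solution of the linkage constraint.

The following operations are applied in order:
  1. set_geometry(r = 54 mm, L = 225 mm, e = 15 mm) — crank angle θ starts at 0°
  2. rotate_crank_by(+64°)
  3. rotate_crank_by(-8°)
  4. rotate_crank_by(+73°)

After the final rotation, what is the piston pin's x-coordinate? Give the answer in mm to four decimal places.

set_geometry: r = 54 mm, L = 225 mm, e = 15 mm; θ ← 0°
rotate_crank_by(+64°): θ ← 0° +64° = 64°
rotate_crank_by(-8°): θ ← 64° -8° = 56°
rotate_crank_by(+73°): θ ← 56° +73° = 129°
crank pin P = (r cos θ, r sin θ) = (-33.983301, 41.965882)
h = r sin θ − e = 41.965882 − 15 = 26.965882
x = r cos θ + √(L² − h²) = -33.983301 + √(50625.0 − 727.1588) = -33.983301 + 223.378247 = 189.394946

189.3949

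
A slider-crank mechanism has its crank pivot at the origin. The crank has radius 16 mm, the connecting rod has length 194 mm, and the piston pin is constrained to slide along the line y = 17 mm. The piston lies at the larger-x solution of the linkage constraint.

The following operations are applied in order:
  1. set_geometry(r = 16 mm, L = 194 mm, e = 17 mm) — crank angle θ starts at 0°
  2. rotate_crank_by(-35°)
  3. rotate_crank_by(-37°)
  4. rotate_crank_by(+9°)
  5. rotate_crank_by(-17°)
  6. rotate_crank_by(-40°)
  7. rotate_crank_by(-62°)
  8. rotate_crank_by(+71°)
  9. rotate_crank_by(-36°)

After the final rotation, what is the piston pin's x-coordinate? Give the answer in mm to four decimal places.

set_geometry: r = 16 mm, L = 194 mm, e = 17 mm; θ ← 0°
rotate_crank_by(-35°): θ ← 0° -35° = -35°
rotate_crank_by(-37°): θ ← -35° -37° = -72°
rotate_crank_by(+9°): θ ← -72° +9° = -63°
rotate_crank_by(-17°): θ ← -63° -17° = -80°
rotate_crank_by(-40°): θ ← -80° -40° = -120°
rotate_crank_by(-62°): θ ← -120° -62° = -182°
rotate_crank_by(+71°): θ ← -182° +71° = -111°
rotate_crank_by(-36°): θ ← -111° -36° = -147°
crank pin P = (r cos θ, r sin θ) = (-13.418729, -8.714225)
h = r sin θ − e = -8.714225 − 17 = -25.714225
x = r cos θ + √(L² − h²) = -13.418729 + √(37636.0 − 661.2213) = -13.418729 + 192.288270 = 178.869541

178.8695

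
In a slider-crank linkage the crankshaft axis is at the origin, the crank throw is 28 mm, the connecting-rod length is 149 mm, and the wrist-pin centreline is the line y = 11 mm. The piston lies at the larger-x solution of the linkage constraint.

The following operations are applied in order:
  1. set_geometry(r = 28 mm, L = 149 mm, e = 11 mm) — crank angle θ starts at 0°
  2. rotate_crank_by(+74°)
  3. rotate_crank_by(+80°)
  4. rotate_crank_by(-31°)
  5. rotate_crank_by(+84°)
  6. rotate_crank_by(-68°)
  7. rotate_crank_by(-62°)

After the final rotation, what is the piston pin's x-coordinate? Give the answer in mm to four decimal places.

154.4063

set_geometry: r = 28 mm, L = 149 mm, e = 11 mm; θ ← 0°
rotate_crank_by(+74°): θ ← 0° +74° = 74°
rotate_crank_by(+80°): θ ← 74° +80° = 154°
rotate_crank_by(-31°): θ ← 154° -31° = 123°
rotate_crank_by(+84°): θ ← 123° +84° = 207°
rotate_crank_by(-68°): θ ← 207° -68° = 139°
rotate_crank_by(-62°): θ ← 139° -62° = 77°
crank pin P = (r cos θ, r sin θ) = (6.298630, 27.282362)
h = r sin θ − e = 27.282362 − 11 = 16.282362
x = r cos θ + √(L² − h²) = 6.298630 + √(22201.0 − 265.1153) = 6.298630 + 148.107679 = 154.406309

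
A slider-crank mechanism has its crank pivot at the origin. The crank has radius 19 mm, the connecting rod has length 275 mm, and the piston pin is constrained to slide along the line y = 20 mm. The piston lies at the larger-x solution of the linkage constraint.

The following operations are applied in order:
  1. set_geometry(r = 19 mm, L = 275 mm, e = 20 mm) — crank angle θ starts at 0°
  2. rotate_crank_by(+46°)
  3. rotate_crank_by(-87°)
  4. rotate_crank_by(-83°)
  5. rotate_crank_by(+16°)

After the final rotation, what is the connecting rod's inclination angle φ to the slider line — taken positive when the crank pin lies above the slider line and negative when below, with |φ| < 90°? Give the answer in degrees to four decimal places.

-7.9574

set_geometry: r = 19 mm, L = 275 mm, e = 20 mm; θ ← 0°
rotate_crank_by(+46°): θ ← 0° +46° = 46°
rotate_crank_by(-87°): θ ← 46° -87° = -41°
rotate_crank_by(-83°): θ ← -41° -83° = -124°
rotate_crank_by(+16°): θ ← -124° +16° = -108°
crank pin P = (r cos θ, r sin θ) = (-5.871323, -18.070074)
h = r sin θ − e = -18.070074 − 20 = -38.070074
sin φ = h / L = -38.070074 / 275 = -0.13843663
φ = arcsin(-0.13843663) = -7.957391°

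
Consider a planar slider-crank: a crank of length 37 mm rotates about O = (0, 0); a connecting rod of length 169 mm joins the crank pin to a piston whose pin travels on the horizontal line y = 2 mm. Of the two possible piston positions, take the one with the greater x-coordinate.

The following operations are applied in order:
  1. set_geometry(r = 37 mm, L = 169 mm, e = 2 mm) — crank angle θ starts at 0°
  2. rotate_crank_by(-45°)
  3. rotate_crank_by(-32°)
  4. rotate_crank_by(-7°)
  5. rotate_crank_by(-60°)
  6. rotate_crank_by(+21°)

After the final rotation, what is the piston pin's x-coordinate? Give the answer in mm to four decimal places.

145.5890

set_geometry: r = 37 mm, L = 169 mm, e = 2 mm; θ ← 0°
rotate_crank_by(-45°): θ ← 0° -45° = -45°
rotate_crank_by(-32°): θ ← -45° -32° = -77°
rotate_crank_by(-7°): θ ← -77° -7° = -84°
rotate_crank_by(-60°): θ ← -84° -60° = -144°
rotate_crank_by(+21°): θ ← -144° +21° = -123°
crank pin P = (r cos θ, r sin θ) = (-20.151644, -31.030811)
h = r sin θ − e = -31.030811 − 2 = -33.030811
x = r cos θ + √(L² − h²) = -20.151644 + √(28561.0 − 1091.0345) = -20.151644 + 165.740657 = 145.589013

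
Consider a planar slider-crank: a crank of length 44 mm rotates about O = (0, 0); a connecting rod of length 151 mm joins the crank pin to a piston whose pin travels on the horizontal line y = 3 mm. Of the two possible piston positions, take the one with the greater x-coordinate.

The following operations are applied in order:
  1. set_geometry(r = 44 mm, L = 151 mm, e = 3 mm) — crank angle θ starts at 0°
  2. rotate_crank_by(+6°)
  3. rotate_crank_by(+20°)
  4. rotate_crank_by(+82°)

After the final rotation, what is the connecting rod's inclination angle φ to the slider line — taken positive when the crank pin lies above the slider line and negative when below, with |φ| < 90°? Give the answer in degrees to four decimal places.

set_geometry: r = 44 mm, L = 151 mm, e = 3 mm; θ ← 0°
rotate_crank_by(+6°): θ ← 0° +6° = 6°
rotate_crank_by(+20°): θ ← 6° +20° = 26°
rotate_crank_by(+82°): θ ← 26° +82° = 108°
crank pin P = (r cos θ, r sin θ) = (-13.596748, 41.846487)
h = r sin θ − e = 41.846487 − 3 = 38.846487
sin φ = h / L = 38.846487 / 151 = 0.25726150
φ = arcsin(0.25726150) = 14.907631°

14.9076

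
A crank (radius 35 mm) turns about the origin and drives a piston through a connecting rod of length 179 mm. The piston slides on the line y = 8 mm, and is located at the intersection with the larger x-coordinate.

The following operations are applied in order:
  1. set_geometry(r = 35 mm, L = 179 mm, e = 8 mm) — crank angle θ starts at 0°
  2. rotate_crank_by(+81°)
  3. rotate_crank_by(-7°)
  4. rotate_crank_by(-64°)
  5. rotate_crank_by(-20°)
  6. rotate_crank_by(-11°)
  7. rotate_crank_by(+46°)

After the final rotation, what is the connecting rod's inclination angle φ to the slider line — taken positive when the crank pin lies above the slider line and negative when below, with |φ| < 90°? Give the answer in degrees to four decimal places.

set_geometry: r = 35 mm, L = 179 mm, e = 8 mm; θ ← 0°
rotate_crank_by(+81°): θ ← 0° +81° = 81°
rotate_crank_by(-7°): θ ← 81° -7° = 74°
rotate_crank_by(-64°): θ ← 74° -64° = 10°
rotate_crank_by(-20°): θ ← 10° -20° = -10°
rotate_crank_by(-11°): θ ← -10° -11° = -21°
rotate_crank_by(+46°): θ ← -21° +46° = 25°
crank pin P = (r cos θ, r sin θ) = (31.720773, 14.791639)
h = r sin θ − e = 14.791639 − 8 = 6.791639
sin φ = h / L = 6.791639 / 179 = 0.03794212
φ = arcsin(0.03794212) = 2.174445°

2.1744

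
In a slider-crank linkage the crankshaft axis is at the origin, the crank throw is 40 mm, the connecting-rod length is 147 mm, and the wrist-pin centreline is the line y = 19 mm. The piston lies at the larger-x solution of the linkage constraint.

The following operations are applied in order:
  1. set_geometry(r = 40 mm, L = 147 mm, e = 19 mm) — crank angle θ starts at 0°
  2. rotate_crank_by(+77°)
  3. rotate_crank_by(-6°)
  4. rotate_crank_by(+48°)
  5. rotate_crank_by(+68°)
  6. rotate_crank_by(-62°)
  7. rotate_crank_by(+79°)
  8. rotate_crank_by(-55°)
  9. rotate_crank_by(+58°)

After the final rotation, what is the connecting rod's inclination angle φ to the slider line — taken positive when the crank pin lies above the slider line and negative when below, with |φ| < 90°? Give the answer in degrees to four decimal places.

-14.6425

set_geometry: r = 40 mm, L = 147 mm, e = 19 mm; θ ← 0°
rotate_crank_by(+77°): θ ← 0° +77° = 77°
rotate_crank_by(-6°): θ ← 77° -6° = 71°
rotate_crank_by(+48°): θ ← 71° +48° = 119°
rotate_crank_by(+68°): θ ← 119° +68° = 187°
rotate_crank_by(-62°): θ ← 187° -62° = 125°
rotate_crank_by(+79°): θ ← 125° +79° = 204°
rotate_crank_by(-55°): θ ← 204° -55° = 149°
rotate_crank_by(+58°): θ ← 149° +58° = 207°
crank pin P = (r cos θ, r sin θ) = (-35.640261, -18.159620)
h = r sin θ − e = -18.159620 − 19 = -37.159620
sin φ = h / L = -37.159620 / 147 = -0.25278653
φ = arcsin(-0.25278653) = -14.642466°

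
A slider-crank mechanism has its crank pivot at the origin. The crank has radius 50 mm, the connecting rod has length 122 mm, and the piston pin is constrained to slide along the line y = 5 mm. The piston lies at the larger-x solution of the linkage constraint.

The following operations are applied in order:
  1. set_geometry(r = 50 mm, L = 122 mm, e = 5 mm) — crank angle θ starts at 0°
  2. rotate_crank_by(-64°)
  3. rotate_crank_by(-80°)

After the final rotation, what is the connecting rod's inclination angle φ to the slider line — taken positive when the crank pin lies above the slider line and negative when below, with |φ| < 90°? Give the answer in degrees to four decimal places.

-16.3724

set_geometry: r = 50 mm, L = 122 mm, e = 5 mm; θ ← 0°
rotate_crank_by(-64°): θ ← 0° -64° = -64°
rotate_crank_by(-80°): θ ← -64° -80° = -144°
crank pin P = (r cos θ, r sin θ) = (-40.450850, -29.389263)
h = r sin θ − e = -29.389263 − 5 = -34.389263
sin φ = h / L = -34.389263 / 122 = -0.28187920
φ = arcsin(-0.28187920) = -16.372393°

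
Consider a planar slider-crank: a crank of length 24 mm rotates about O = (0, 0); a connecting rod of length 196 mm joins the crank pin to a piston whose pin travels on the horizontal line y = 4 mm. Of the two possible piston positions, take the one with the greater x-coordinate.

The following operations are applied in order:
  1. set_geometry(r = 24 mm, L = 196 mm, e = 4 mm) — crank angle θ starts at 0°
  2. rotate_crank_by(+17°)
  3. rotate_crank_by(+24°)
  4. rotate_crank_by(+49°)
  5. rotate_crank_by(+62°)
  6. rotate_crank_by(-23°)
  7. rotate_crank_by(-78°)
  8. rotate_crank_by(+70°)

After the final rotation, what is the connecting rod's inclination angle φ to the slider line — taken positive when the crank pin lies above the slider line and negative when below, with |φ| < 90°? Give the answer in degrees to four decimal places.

set_geometry: r = 24 mm, L = 196 mm, e = 4 mm; θ ← 0°
rotate_crank_by(+17°): θ ← 0° +17° = 17°
rotate_crank_by(+24°): θ ← 17° +24° = 41°
rotate_crank_by(+49°): θ ← 41° +49° = 90°
rotate_crank_by(+62°): θ ← 90° +62° = 152°
rotate_crank_by(-23°): θ ← 152° -23° = 129°
rotate_crank_by(-78°): θ ← 129° -78° = 51°
rotate_crank_by(+70°): θ ← 51° +70° = 121°
crank pin P = (r cos θ, r sin θ) = (-12.360914, 20.572015)
h = r sin θ − e = 20.572015 − 4 = 16.572015
sin φ = h / L = 16.572015 / 196 = 0.08455110
φ = arcsin(0.08455110) = 4.850212°

4.8502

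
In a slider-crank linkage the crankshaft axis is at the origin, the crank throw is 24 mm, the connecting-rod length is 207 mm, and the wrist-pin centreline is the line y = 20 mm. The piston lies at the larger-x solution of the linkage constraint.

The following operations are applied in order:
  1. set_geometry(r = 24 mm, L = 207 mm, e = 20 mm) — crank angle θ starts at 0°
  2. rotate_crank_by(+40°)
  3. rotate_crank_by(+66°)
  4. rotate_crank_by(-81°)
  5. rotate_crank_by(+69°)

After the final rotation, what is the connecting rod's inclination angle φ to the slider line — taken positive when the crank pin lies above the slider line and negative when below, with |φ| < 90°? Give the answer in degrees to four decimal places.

set_geometry: r = 24 mm, L = 207 mm, e = 20 mm; θ ← 0°
rotate_crank_by(+40°): θ ← 0° +40° = 40°
rotate_crank_by(+66°): θ ← 40° +66° = 106°
rotate_crank_by(-81°): θ ← 106° -81° = 25°
rotate_crank_by(+69°): θ ← 25° +69° = 94°
crank pin P = (r cos θ, r sin θ) = (-1.674155, 23.941537)
h = r sin θ − e = 23.941537 − 20 = 3.941537
sin φ = h / L = 3.941537 / 207 = 0.01904124
φ = arcsin(0.01904124) = 1.091049°

1.0910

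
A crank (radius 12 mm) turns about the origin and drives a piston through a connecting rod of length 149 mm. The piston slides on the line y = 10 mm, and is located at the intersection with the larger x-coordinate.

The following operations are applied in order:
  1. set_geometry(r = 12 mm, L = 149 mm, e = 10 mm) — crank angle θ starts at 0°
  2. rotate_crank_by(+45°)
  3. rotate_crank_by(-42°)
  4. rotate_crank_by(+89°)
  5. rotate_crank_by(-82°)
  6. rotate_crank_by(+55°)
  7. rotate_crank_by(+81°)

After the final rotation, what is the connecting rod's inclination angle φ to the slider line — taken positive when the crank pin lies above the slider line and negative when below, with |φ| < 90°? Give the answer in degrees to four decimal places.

-1.2651

set_geometry: r = 12 mm, L = 149 mm, e = 10 mm; θ ← 0°
rotate_crank_by(+45°): θ ← 0° +45° = 45°
rotate_crank_by(-42°): θ ← 45° -42° = 3°
rotate_crank_by(+89°): θ ← 3° +89° = 92°
rotate_crank_by(-82°): θ ← 92° -82° = 10°
rotate_crank_by(+55°): θ ← 10° +55° = 65°
rotate_crank_by(+81°): θ ← 65° +81° = 146°
crank pin P = (r cos θ, r sin θ) = (-9.948451, 6.710315)
h = r sin θ − e = 6.710315 − 10 = -3.289685
sin φ = h / L = -3.289685 / 149 = -0.02207842
φ = arcsin(-0.02207842) = -1.265103°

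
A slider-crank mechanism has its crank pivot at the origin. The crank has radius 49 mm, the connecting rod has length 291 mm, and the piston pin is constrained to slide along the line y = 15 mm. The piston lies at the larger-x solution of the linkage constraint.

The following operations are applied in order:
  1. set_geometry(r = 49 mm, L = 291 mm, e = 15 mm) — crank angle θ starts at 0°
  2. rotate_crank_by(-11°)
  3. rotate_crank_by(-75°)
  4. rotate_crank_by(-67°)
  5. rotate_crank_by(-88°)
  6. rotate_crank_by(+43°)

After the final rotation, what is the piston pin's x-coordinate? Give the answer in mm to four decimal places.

set_geometry: r = 49 mm, L = 291 mm, e = 15 mm; θ ← 0°
rotate_crank_by(-11°): θ ← 0° -11° = -11°
rotate_crank_by(-75°): θ ← -11° -75° = -86°
rotate_crank_by(-67°): θ ← -86° -67° = -153°
rotate_crank_by(-88°): θ ← -153° -88° = -241°
rotate_crank_by(+43°): θ ← -241° +43° = -198°
crank pin P = (r cos θ, r sin θ) = (-46.601769, 15.141833)
h = r sin θ − e = 15.141833 − 15 = 0.141833
x = r cos θ + √(L² − h²) = -46.601769 + √(84681.0 − 0.0201) = -46.601769 + 290.999965 = 244.398196

244.3982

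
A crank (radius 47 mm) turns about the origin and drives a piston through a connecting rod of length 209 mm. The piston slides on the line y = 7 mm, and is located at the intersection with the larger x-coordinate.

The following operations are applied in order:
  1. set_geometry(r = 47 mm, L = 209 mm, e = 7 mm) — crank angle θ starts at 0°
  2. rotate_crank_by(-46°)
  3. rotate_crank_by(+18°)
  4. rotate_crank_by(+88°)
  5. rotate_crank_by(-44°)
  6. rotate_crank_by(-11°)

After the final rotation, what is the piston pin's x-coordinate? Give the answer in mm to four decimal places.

set_geometry: r = 47 mm, L = 209 mm, e = 7 mm; θ ← 0°
rotate_crank_by(-46°): θ ← 0° -46° = -46°
rotate_crank_by(+18°): θ ← -46° +18° = -28°
rotate_crank_by(+88°): θ ← -28° +88° = 60°
rotate_crank_by(-44°): θ ← 60° -44° = 16°
rotate_crank_by(-11°): θ ← 16° -11° = 5°
crank pin P = (r cos θ, r sin θ) = (46.821151, 4.096320)
h = r sin θ − e = 4.096320 − 7 = -2.903680
x = r cos θ + √(L² − h²) = 46.821151 + √(43681.0 − 8.4314) = 46.821151 + 208.979828 = 255.800979

255.8010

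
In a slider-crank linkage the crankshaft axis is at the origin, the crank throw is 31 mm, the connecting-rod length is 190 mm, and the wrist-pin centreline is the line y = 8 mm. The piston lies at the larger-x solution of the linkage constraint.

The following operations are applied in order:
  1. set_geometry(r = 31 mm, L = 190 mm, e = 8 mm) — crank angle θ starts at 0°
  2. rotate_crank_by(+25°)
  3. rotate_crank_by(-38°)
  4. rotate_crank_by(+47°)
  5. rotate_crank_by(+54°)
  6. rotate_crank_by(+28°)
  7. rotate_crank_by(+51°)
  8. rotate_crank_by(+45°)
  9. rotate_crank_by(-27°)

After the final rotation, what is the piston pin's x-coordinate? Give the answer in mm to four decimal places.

158.8163

set_geometry: r = 31 mm, L = 190 mm, e = 8 mm; θ ← 0°
rotate_crank_by(+25°): θ ← 0° +25° = 25°
rotate_crank_by(-38°): θ ← 25° -38° = -13°
rotate_crank_by(+47°): θ ← -13° +47° = 34°
rotate_crank_by(+54°): θ ← 34° +54° = 88°
rotate_crank_by(+28°): θ ← 88° +28° = 116°
rotate_crank_by(+51°): θ ← 116° +51° = 167°
rotate_crank_by(+45°): θ ← 167° +45° = 212°
rotate_crank_by(-27°): θ ← 212° -27° = 185°
crank pin P = (r cos θ, r sin θ) = (-30.882036, -2.701828)
h = r sin θ − e = -2.701828 − 8 = -10.701828
x = r cos θ + √(L² − h²) = -30.882036 + √(36100.0 − 114.5291) = -30.882036 + 189.698368 = 158.816333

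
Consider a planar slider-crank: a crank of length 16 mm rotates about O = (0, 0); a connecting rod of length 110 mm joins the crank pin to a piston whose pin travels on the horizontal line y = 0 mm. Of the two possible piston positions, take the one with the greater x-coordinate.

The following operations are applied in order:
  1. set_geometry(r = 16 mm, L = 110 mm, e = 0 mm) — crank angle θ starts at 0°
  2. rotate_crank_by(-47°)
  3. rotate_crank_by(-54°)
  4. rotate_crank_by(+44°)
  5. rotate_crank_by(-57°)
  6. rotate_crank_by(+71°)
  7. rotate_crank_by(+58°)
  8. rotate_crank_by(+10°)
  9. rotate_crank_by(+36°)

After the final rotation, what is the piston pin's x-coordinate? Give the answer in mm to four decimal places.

116.8632

set_geometry: r = 16 mm, L = 110 mm, e = 0 mm; θ ← 0°
rotate_crank_by(-47°): θ ← 0° -47° = -47°
rotate_crank_by(-54°): θ ← -47° -54° = -101°
rotate_crank_by(+44°): θ ← -101° +44° = -57°
rotate_crank_by(-57°): θ ← -57° -57° = -114°
rotate_crank_by(+71°): θ ← -114° +71° = -43°
rotate_crank_by(+58°): θ ← -43° +58° = 15°
rotate_crank_by(+10°): θ ← 15° +10° = 25°
rotate_crank_by(+36°): θ ← 25° +36° = 61°
crank pin P = (r cos θ, r sin θ) = (7.756954, 13.993915)
h = r sin θ − e = 13.993915 − 0 = 13.993915
x = r cos θ + √(L² − h²) = 7.756954 + √(12100.0 − 195.8297) = 7.756954 + 109.106234 = 116.863188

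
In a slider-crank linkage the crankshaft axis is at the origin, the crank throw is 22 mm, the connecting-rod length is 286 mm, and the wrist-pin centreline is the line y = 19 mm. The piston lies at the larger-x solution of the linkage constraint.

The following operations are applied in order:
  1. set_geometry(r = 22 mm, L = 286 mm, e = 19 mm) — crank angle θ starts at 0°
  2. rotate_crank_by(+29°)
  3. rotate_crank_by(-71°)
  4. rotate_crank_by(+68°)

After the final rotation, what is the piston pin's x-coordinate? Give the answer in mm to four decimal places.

305.6204

set_geometry: r = 22 mm, L = 286 mm, e = 19 mm; θ ← 0°
rotate_crank_by(+29°): θ ← 0° +29° = 29°
rotate_crank_by(-71°): θ ← 29° -71° = -42°
rotate_crank_by(+68°): θ ← -42° +68° = 26°
crank pin P = (r cos θ, r sin θ) = (19.773469, 9.644165)
h = r sin θ − e = 9.644165 − 19 = -9.355835
x = r cos θ + √(L² − h²) = 19.773469 + √(81796.0 − 87.5316) = 19.773469 + 285.846932 = 305.620401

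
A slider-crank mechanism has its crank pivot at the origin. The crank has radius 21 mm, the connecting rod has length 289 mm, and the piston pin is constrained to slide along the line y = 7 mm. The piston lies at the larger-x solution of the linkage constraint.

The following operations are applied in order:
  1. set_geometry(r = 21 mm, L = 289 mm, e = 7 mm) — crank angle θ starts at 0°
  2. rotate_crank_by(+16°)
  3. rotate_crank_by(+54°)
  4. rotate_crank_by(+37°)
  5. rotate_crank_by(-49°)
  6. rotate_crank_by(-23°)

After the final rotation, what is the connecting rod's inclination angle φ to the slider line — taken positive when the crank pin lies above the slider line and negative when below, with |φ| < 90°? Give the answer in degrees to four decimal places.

set_geometry: r = 21 mm, L = 289 mm, e = 7 mm; θ ← 0°
rotate_crank_by(+16°): θ ← 0° +16° = 16°
rotate_crank_by(+54°): θ ← 16° +54° = 70°
rotate_crank_by(+37°): θ ← 70° +37° = 107°
rotate_crank_by(-49°): θ ← 107° -49° = 58°
rotate_crank_by(-23°): θ ← 58° -23° = 35°
crank pin P = (r cos θ, r sin θ) = (17.202193, 12.045105)
h = r sin θ − e = 12.045105 − 7 = 5.045105
sin φ = h / L = 5.045105 / 289 = 0.01745711
φ = arcsin(0.01745711) = 1.000270°

1.0003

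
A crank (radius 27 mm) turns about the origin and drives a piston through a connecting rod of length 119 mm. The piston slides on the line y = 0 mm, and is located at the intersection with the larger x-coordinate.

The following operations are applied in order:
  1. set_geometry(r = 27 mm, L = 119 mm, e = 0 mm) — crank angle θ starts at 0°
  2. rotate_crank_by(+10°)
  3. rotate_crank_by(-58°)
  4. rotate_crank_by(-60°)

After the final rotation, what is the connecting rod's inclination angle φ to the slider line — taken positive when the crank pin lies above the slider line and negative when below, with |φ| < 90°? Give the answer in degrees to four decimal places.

set_geometry: r = 27 mm, L = 119 mm, e = 0 mm; θ ← 0°
rotate_crank_by(+10°): θ ← 0° +10° = 10°
rotate_crank_by(-58°): θ ← 10° -58° = -48°
rotate_crank_by(-60°): θ ← -48° -60° = -108°
crank pin P = (r cos θ, r sin θ) = (-8.343459, -25.678526)
h = r sin θ − e = -25.678526 − 0 = -25.678526
sin φ = h / L = -25.678526 / 119 = -0.21578593
φ = arcsin(-0.21578593) = -12.461640°

-12.4616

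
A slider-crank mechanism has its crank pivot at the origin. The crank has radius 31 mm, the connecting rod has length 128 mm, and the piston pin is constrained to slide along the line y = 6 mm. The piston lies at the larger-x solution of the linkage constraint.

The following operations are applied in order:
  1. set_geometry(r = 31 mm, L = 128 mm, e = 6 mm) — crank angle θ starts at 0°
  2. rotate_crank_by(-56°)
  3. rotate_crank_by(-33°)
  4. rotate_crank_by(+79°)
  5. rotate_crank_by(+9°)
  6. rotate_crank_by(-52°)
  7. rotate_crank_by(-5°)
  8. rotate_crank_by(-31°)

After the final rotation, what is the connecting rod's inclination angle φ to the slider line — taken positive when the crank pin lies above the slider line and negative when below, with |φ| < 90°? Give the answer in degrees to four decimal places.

-16.7996

set_geometry: r = 31 mm, L = 128 mm, e = 6 mm; θ ← 0°
rotate_crank_by(-56°): θ ← 0° -56° = -56°
rotate_crank_by(-33°): θ ← -56° -33° = -89°
rotate_crank_by(+79°): θ ← -89° +79° = -10°
rotate_crank_by(+9°): θ ← -10° +9° = -1°
rotate_crank_by(-52°): θ ← -1° -52° = -53°
rotate_crank_by(-5°): θ ← -53° -5° = -58°
rotate_crank_by(-31°): θ ← -58° -31° = -89°
crank pin P = (r cos θ, r sin θ) = (0.541025, -30.995279)
h = r sin θ − e = -30.995279 − 6 = -36.995279
sin φ = h / L = -36.995279 / 128 = -0.28902561
φ = arcsin(-0.28902561) = -16.799630°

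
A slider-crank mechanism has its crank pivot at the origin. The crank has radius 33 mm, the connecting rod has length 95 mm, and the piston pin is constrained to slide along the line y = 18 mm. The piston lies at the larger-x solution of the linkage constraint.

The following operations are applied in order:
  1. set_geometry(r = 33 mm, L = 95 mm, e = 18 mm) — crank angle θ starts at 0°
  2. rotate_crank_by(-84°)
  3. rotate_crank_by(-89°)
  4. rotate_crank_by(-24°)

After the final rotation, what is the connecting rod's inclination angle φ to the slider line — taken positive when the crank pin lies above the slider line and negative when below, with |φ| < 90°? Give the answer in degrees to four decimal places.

set_geometry: r = 33 mm, L = 95 mm, e = 18 mm; θ ← 0°
rotate_crank_by(-84°): θ ← 0° -84° = -84°
rotate_crank_by(-89°): θ ← -84° -89° = -173°
rotate_crank_by(-24°): θ ← -173° -24° = -197°
crank pin P = (r cos θ, r sin θ) = (-31.558057, 9.648266)
h = r sin θ − e = 9.648266 − 18 = -8.351734
sin φ = h / L = -8.351734 / 95 = -0.08791299
φ = arcsin(-0.08791299) = -5.043554°

-5.0436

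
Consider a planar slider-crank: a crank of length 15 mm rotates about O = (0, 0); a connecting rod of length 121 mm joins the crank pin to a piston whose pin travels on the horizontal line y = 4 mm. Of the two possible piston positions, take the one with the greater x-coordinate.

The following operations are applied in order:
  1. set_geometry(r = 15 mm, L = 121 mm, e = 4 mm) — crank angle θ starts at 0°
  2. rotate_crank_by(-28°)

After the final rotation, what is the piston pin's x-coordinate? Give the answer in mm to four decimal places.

set_geometry: r = 15 mm, L = 121 mm, e = 4 mm; θ ← 0°
rotate_crank_by(-28°): θ ← 0° -28° = -28°
crank pin P = (r cos θ, r sin θ) = (13.244214, -7.042073)
h = r sin θ − e = -7.042073 − 4 = -11.042073
x = r cos θ + √(L² − h²) = 13.244214 + √(14641.0 − 121.9274) = 13.244214 + 120.495114 = 133.739328

133.7393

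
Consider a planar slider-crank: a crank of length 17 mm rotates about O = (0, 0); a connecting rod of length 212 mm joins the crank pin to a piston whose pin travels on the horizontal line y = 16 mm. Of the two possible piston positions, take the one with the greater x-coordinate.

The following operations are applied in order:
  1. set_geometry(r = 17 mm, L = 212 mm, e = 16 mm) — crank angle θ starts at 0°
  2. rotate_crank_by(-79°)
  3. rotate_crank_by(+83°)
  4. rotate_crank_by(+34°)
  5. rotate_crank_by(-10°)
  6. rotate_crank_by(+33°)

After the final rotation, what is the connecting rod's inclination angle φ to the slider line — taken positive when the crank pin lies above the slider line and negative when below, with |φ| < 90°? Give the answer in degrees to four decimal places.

set_geometry: r = 17 mm, L = 212 mm, e = 16 mm; θ ← 0°
rotate_crank_by(-79°): θ ← 0° -79° = -79°
rotate_crank_by(+83°): θ ← -79° +83° = 4°
rotate_crank_by(+34°): θ ← 4° +34° = 38°
rotate_crank_by(-10°): θ ← 38° -10° = 28°
rotate_crank_by(+33°): θ ← 28° +33° = 61°
crank pin P = (r cos θ, r sin θ) = (8.241764, 14.868535)
h = r sin θ − e = 14.868535 − 16 = -1.131465
sin φ = h / L = -1.131465 / 212 = -0.00533710
φ = arcsin(-0.00533710) = -0.305795°

-0.3058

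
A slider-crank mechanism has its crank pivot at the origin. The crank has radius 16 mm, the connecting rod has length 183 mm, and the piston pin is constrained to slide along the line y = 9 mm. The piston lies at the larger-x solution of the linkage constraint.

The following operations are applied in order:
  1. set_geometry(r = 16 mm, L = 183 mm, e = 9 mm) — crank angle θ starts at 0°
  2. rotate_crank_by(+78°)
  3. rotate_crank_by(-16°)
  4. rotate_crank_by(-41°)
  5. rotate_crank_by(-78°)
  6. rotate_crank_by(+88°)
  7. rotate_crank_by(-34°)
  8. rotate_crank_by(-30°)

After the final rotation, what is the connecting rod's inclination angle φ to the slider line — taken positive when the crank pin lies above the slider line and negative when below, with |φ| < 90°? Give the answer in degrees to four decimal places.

set_geometry: r = 16 mm, L = 183 mm, e = 9 mm; θ ← 0°
rotate_crank_by(+78°): θ ← 0° +78° = 78°
rotate_crank_by(-16°): θ ← 78° -16° = 62°
rotate_crank_by(-41°): θ ← 62° -41° = 21°
rotate_crank_by(-78°): θ ← 21° -78° = -57°
rotate_crank_by(+88°): θ ← -57° +88° = 31°
rotate_crank_by(-34°): θ ← 31° -34° = -3°
rotate_crank_by(-30°): θ ← -3° -30° = -33°
crank pin P = (r cos θ, r sin θ) = (13.418729, -8.714225)
h = r sin θ − e = -8.714225 − 9 = -17.714225
sin φ = h / L = -17.714225 / 183 = -0.09679904
φ = arcsin(-0.09679904) = -5.554875°

-5.5549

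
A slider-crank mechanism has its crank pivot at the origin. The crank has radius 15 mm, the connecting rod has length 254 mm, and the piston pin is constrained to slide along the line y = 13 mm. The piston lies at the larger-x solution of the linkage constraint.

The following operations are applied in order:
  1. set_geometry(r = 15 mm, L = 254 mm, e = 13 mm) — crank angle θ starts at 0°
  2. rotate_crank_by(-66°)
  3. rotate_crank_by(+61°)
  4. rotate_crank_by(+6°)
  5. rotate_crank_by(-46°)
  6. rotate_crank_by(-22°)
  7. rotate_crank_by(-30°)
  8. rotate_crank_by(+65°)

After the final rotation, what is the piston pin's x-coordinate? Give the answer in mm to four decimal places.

265.8554

set_geometry: r = 15 mm, L = 254 mm, e = 13 mm; θ ← 0°
rotate_crank_by(-66°): θ ← 0° -66° = -66°
rotate_crank_by(+61°): θ ← -66° +61° = -5°
rotate_crank_by(+6°): θ ← -5° +6° = 1°
rotate_crank_by(-46°): θ ← 1° -46° = -45°
rotate_crank_by(-22°): θ ← -45° -22° = -67°
rotate_crank_by(-30°): θ ← -67° -30° = -97°
rotate_crank_by(+65°): θ ← -97° +65° = -32°
crank pin P = (r cos θ, r sin θ) = (12.720721, -7.948789)
h = r sin θ − e = -7.948789 − 13 = -20.948789
x = r cos θ + √(L² − h²) = 12.720721 + √(64516.0 − 438.8518) = 12.720721 + 253.134644 = 265.855366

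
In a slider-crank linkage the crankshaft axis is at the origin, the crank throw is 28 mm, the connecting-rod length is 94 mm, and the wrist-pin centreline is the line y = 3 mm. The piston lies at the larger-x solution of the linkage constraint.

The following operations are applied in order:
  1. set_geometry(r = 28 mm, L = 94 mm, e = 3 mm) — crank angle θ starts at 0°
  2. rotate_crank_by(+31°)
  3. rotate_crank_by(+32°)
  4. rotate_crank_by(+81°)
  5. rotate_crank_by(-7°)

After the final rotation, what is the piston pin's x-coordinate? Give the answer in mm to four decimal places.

set_geometry: r = 28 mm, L = 94 mm, e = 3 mm; θ ← 0°
rotate_crank_by(+31°): θ ← 0° +31° = 31°
rotate_crank_by(+32°): θ ← 31° +32° = 63°
rotate_crank_by(+81°): θ ← 63° +81° = 144°
rotate_crank_by(-7°): θ ← 144° -7° = 137°
crank pin P = (r cos θ, r sin θ) = (-20.477904, 19.095954)
h = r sin θ − e = 19.095954 − 3 = 16.095954
x = r cos θ + √(L² − h²) = -20.477904 + √(8836.0 − 259.0797) = -20.477904 + 92.611664 = 72.133760

72.1338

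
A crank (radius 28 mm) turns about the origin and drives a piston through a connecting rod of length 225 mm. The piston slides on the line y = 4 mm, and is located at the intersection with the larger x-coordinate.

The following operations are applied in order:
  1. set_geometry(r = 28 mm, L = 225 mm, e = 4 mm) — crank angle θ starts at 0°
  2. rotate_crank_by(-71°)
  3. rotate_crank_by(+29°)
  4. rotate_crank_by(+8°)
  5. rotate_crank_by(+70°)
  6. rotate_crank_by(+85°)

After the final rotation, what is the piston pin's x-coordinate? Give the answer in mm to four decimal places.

209.6882

set_geometry: r = 28 mm, L = 225 mm, e = 4 mm; θ ← 0°
rotate_crank_by(-71°): θ ← 0° -71° = -71°
rotate_crank_by(+29°): θ ← -71° +29° = -42°
rotate_crank_by(+8°): θ ← -42° +8° = -34°
rotate_crank_by(+70°): θ ← -34° +70° = 36°
rotate_crank_by(+85°): θ ← 36° +85° = 121°
crank pin P = (r cos θ, r sin θ) = (-14.421066, 24.000684)
h = r sin θ − e = 24.000684 − 4 = 20.000684
x = r cos θ + √(L² − h²) = -14.421066 + √(50625.0 − 400.0274) = -14.421066 + 224.109287 = 209.688221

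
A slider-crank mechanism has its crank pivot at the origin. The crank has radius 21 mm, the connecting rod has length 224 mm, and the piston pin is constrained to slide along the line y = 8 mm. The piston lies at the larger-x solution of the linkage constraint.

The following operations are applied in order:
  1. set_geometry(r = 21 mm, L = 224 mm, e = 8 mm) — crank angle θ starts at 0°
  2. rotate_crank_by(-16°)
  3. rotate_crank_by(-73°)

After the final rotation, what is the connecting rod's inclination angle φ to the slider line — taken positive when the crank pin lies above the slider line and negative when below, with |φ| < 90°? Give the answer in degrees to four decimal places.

set_geometry: r = 21 mm, L = 224 mm, e = 8 mm; θ ← 0°
rotate_crank_by(-16°): θ ← 0° -16° = -16°
rotate_crank_by(-73°): θ ← -16° -73° = -89°
crank pin P = (r cos θ, r sin θ) = (0.366501, -20.996802)
h = r sin θ − e = -20.996802 − 8 = -28.996802
sin φ = h / L = -28.996802 / 224 = -0.12945001
φ = arcsin(-0.12945001) = -7.437811°

-7.4378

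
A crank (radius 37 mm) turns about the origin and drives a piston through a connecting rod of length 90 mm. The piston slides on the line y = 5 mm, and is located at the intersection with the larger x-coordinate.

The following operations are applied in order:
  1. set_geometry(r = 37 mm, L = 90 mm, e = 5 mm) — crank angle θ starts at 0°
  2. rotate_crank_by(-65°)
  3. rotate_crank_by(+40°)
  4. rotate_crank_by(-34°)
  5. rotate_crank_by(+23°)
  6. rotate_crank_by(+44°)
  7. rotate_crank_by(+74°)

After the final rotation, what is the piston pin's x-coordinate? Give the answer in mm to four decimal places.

89.4045

set_geometry: r = 37 mm, L = 90 mm, e = 5 mm; θ ← 0°
rotate_crank_by(-65°): θ ← 0° -65° = -65°
rotate_crank_by(+40°): θ ← -65° +40° = -25°
rotate_crank_by(-34°): θ ← -25° -34° = -59°
rotate_crank_by(+23°): θ ← -59° +23° = -36°
rotate_crank_by(+44°): θ ← -36° +44° = 8°
rotate_crank_by(+74°): θ ← 8° +74° = 82°
crank pin P = (r cos θ, r sin θ) = (5.149405, 36.639919)
h = r sin θ − e = 36.639919 − 5 = 31.639919
x = r cos θ + √(L² − h²) = 5.149405 + √(8100.0 − 1001.0844) = 5.149405 + 84.255062 = 89.404467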